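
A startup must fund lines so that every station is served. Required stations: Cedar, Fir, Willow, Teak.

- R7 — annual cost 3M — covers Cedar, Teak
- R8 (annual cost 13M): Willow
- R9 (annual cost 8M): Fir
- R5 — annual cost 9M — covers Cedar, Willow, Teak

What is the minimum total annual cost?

17

The greedy cost-per-new-station heuristic would pick R7, R9, and R5 for 20, but a cheaper cover exists.
Choose R9 and R5: together they cover Cedar, Fir, Willow, Teak — every station.
Total annual cost: 8 + 9 = 17.
No cover costs less than 17.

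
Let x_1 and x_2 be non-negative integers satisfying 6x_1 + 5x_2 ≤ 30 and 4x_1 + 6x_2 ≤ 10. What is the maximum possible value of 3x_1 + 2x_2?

6

Relaxing integrality, the LP optimum is 7.50 at (x_1,x_2) = (2.5, 0), which is not an integer point.
(x_1,x_2)=(2,0): 6·2+5·0=12≤30, 4·2+6·0=8≤10, objective 6.
(x_1,x_2)=(1,1): 6·1+5·1=11≤30, 4·1+6·1=10≤10, objective 5.
The best lattice point is (2,0), giving 6.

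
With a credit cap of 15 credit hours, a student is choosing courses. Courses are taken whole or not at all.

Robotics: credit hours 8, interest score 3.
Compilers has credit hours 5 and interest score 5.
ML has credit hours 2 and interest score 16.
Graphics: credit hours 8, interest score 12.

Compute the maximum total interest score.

ML + Graphics: credit hours 2 + 8 = 10 ≤ 15, interest score 16 + 12 = 28.
Robotics + Compilers + ML: credit hours 8 + 5 + 2 = 15 ≤ 15, interest score 3 + 5 + 16 = 24.
Compilers + ML + Graphics: credit hours 5 + 2 + 8 = 15 ≤ 15, interest score 5 + 16 + 12 = 33.
Best is Compilers, ML, and Graphics with total interest score 33.

33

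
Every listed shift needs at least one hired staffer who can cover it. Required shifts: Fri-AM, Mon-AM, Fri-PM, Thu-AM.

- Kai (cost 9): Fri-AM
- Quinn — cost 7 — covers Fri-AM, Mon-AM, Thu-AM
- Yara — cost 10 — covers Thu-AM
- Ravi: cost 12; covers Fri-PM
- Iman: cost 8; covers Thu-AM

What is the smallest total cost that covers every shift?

19

This is an integer covering problem.
Choose Quinn and Ravi: together they cover Fri-AM, Mon-AM, Fri-PM, Thu-AM — every shift.
Total cost: 7 + 12 = 19.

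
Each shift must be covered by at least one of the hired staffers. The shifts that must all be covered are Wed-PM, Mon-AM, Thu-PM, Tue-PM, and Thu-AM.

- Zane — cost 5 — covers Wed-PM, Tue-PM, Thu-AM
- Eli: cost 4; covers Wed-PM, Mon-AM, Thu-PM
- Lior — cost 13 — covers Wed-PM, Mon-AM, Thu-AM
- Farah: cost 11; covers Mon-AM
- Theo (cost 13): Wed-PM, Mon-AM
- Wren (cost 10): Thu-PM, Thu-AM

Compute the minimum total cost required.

9

This is a weighted set-cover instance.
Choose Zane and Eli: together they cover Wed-PM, Mon-AM, Thu-PM, Tue-PM, Thu-AM — every shift.
Total cost: 5 + 4 = 9.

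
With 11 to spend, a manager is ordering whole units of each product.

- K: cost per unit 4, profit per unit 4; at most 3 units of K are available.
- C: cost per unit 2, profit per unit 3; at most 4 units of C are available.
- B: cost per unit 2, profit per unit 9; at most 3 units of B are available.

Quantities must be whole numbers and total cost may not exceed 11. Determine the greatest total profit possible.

1×K and 3×B: cost 10 ≤ 11, profit 1·4 + 3·9 = 31.
2×C and 3×B: cost 10 ≤ 11, profit 2·3 + 3·9 = 33.
Best is 33.

33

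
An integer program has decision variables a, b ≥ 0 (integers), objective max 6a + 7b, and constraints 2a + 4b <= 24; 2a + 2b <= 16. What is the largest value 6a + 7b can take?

52

(a,b)=(4,4): 2·4+4·4=24≤24, 2·4+2·4=16≤16, objective 52.
(a,b)=(5,3): 2·5+4·3=22≤24, 2·5+2·3=16≤16, objective 51.
(a,b)=(3,4): 2·3+4·4=22≤24, 2·3+2·4=14≤16, objective 46.
The best lattice point is (4,4), giving 52.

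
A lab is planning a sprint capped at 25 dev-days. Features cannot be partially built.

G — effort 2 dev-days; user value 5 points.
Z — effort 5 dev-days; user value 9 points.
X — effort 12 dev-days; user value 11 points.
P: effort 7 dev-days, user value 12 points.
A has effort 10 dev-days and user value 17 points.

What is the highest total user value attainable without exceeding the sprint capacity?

This is an integer program with binary decision variables.
Take G, Z, P, and A: effort 2 + 5 + 7 + 10 = 24 ≤ 25, user value 5 + 9 + 12 + 17 = 43.
No other feasible combination does better.

43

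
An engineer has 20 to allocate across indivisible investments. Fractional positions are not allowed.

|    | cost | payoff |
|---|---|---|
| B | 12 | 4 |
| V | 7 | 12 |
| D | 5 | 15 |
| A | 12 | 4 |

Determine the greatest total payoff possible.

27

Allowing fractional choices, the relaxed optimum would be about 29.7, but investments are indivisible.
V + D: cost 7 + 5 = 12 ≤ 20, payoff 12 + 15 = 27.
B + D: cost 12 + 5 = 17 ≤ 20, payoff 4 + 15 = 19.
Best is V and D with total payoff 27.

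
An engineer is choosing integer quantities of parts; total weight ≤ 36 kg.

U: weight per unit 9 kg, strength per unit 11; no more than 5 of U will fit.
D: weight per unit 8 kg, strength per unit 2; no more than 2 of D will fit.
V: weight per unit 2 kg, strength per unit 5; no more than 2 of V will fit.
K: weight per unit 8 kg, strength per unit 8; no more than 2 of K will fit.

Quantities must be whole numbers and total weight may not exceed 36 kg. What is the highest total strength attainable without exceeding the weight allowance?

This is a bounded integer knapsack.
4×U: weight 36 ≤ 36, strength 4·11 = 44.
2×U, 1×V, and 2×K: weight 36 ≤ 36, strength 2·11 + 1·5 + 2·8 = 43.
Best is 44.

44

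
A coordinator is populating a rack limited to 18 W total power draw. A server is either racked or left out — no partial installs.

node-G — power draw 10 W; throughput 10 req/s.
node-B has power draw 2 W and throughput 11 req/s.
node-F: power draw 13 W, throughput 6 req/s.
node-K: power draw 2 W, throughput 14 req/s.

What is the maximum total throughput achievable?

Take node-G, node-B, and node-K: power draw 10 + 2 + 2 = 14 ≤ 18, throughput 10 + 11 + 14 = 35.
No other feasible combination does better.

35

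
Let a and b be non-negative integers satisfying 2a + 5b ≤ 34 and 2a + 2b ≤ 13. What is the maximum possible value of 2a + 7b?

42

The continuous relaxation peaks at (0, 6.5) with value 45.50; rounding to a feasible lattice point costs some objective.
(a,b)=(0,6): 2·0+5·6=30≤34, 2·0+2·6=12≤13, objective 42.
(a,b)=(1,5): 2·1+5·5=27≤34, 2·1+2·5=12≤13, objective 37.
(a,b)=(0,5): 2·0+5·5=25≤34, 2·0+2·5=10≤13, objective 35.
No feasible integer point exceeds 42.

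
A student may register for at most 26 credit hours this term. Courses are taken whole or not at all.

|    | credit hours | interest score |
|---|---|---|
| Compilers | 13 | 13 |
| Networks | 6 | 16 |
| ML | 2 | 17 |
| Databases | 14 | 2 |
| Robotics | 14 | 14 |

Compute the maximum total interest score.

This is a 0-1 knapsack instance.
Allowing fractional choices, the relaxed optimum would be about 51.0, but courses are indivisible.
Networks + ML + Robotics: credit hours 6 + 2 + 14 = 22 ≤ 26, interest score 16 + 17 + 14 = 47.
Compilers + Networks + ML: credit hours 13 + 6 + 2 = 21 ≤ 26, interest score 13 + 16 + 17 = 46.
Best is Networks, ML, and Robotics with total interest score 47.

47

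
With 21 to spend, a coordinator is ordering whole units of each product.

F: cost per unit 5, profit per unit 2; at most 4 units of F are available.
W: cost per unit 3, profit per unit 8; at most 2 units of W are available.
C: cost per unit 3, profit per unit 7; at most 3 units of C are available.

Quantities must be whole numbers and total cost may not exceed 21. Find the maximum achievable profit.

1×F, 2×W, and 3×C: cost 20 ≤ 21, profit 1·2 + 2·8 + 3·7 = 39.
2×W and 3×C: cost 15 ≤ 21, profit 2·8 + 3·7 = 37.
Best is 39.

39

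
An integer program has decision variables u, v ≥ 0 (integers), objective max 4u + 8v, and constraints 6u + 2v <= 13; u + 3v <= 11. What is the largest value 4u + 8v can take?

28

Relaxing integrality, the LP optimum is 30.75 at (u,v) = (1.06, 3.31), which is not an integer point.
(u,v)=(1,3) is feasible, giving 28.
(u,v)=(0,3) is feasible, giving 24.
(u,v)=(1,2) is feasible, giving 20.
Maximum is 28 at (u,v)=(1,3).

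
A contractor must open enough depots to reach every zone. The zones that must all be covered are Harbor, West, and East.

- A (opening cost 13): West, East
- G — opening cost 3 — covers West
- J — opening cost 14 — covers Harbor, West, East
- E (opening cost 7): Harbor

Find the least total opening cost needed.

The greedy cost-per-new-zone heuristic would pick G and J for 17, but a cheaper cover exists.
J alone covers Harbor, West, East — every zone.
Total opening cost: 14.
No cover costs less than 14.

14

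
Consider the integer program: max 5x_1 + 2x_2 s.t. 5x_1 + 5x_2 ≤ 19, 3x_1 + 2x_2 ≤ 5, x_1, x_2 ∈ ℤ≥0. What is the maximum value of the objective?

(x_1,x_2)=(1,1) is feasible, giving 7.
(x_1,x_2)=(1,0) is feasible, giving 5.
The best lattice point is (1,1), giving 7.

7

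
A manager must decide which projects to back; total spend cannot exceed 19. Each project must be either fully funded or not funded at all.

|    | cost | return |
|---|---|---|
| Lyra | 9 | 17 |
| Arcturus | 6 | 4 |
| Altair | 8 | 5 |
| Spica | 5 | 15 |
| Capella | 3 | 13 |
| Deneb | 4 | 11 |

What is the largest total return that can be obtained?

45

Allowing fractional choices, the relaxed optimum would be about 52.2, but projects are indivisible.
Lyra + Spica + Deneb: cost 9 + 5 + 4 = 18 ≤ 19, return 17 + 15 + 11 = 43.
Lyra + Spica + Capella: cost 9 + 5 + 3 = 17 ≤ 19, return 17 + 15 + 13 = 45.
Best is Lyra, Spica, and Capella with total return 45.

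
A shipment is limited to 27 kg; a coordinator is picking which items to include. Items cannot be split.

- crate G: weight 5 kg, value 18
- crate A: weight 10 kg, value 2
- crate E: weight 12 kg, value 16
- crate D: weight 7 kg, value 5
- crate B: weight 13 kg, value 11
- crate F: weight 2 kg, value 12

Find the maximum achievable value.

51

crate G + crate E + crate F: weight 5 + 12 + 2 = 19 ≤ 27, value 18 + 16 + 12 = 46.
crate G + crate D + crate B + crate F: weight 5 + 7 + 13 + 2 = 27 ≤ 27, value 18 + 5 + 11 + 12 = 46.
crate G + crate E + crate D + crate F: weight 5 + 12 + 7 + 2 = 26 ≤ 27, value 18 + 16 + 5 + 12 = 51.
Best is crate G, crate E, crate D, and crate F with total value 51.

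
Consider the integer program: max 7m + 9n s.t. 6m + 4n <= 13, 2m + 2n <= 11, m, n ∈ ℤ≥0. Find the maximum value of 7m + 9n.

27

(m,n)=(0,3): 6·0+4·3=12≤13, 2·0+2·3=6≤11, objective 27.
(m,n)=(0,2): 6·0+4·2=8≤13, 2·0+2·2=4≤11, objective 18.
No feasible integer point exceeds 27.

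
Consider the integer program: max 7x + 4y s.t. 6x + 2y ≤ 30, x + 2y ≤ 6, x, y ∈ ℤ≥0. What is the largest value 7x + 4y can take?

(x,y)=(5,0): 6·5+2·0=30≤30, 1·5+2·0=5≤6, objective 35.
(x,y)=(4,1): 6·4+2·1=26≤30, 1·4+2·1=6≤6, objective 32.
(x,y)=(4,0): 6·4+2·0=24≤30, 1·4+2·0=4≤6, objective 28.
(x,y)=(3,1): 6·3+2·1=20≤30, 1·3+2·1=5≤6, objective 25.
The best lattice point is (5,0), giving 35.

35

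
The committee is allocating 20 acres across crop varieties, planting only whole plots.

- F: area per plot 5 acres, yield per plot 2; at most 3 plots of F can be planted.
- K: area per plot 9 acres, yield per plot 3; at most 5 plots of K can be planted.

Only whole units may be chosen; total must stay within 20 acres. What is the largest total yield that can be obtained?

2×K: area 18 ≤ 20, yield 2·3 = 6.
2×F and 1×K: area 19 ≤ 20, yield 2·2 + 1·3 = 7.
Best is 7.

7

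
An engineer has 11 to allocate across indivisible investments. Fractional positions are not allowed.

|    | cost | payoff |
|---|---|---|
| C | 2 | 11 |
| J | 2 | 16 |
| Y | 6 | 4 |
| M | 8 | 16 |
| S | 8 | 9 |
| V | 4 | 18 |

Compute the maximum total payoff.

Allowing fractional choices, the relaxed optimum would be about 51.0, but investments are indivisible.
J + M: cost 2 + 8 = 10 ≤ 11, payoff 16 + 16 = 32.
J + V: cost 2 + 4 = 6 ≤ 11, payoff 16 + 18 = 34.
C + J + V: cost 2 + 2 + 4 = 8 ≤ 11, payoff 11 + 16 + 18 = 45.
Best is C, J, and V with total payoff 45.

45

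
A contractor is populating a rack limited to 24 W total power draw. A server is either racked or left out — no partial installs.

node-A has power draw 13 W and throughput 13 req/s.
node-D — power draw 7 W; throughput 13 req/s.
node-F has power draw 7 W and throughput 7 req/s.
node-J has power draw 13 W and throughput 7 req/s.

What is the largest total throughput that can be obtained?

Take node-A and node-D: power draw 13 + 7 = 20 ≤ 24, throughput 13 + 13 = 26.
No other feasible combination does better.

26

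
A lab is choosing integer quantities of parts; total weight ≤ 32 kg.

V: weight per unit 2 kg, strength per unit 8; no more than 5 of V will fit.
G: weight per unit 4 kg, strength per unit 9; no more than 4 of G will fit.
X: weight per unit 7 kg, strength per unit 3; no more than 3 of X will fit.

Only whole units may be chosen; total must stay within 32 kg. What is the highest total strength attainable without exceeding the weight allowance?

76

This is a bounded integer knapsack.
4×V, 4×G, and 1×X: weight 31 ≤ 32, strength 4·8 + 4·9 + 1·3 = 71.
5×V and 4×G: weight 26 ≤ 32, strength 5·8 + 4·9 = 76.
Best is 76.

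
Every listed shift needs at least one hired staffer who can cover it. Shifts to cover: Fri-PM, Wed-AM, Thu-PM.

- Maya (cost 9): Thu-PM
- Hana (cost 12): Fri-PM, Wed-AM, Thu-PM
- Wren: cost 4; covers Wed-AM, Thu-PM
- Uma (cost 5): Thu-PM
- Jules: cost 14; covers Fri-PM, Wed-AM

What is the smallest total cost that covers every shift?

12

Hana alone covers Fri-PM, Wed-AM, Thu-PM — every shift.
Total cost: 12.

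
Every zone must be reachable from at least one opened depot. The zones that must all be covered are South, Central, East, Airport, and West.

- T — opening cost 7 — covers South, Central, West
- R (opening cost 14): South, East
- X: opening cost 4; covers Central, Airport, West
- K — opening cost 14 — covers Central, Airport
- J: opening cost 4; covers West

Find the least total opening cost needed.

18

Choose R and X: together they cover South, Central, East, Airport, West — every zone.
Total opening cost: 14 + 4 = 18.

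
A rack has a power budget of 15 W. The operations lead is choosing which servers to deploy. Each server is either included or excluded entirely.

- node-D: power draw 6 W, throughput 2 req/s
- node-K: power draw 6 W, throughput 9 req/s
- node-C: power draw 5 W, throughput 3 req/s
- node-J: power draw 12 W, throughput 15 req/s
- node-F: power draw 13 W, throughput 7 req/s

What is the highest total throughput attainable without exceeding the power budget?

This is a 0-1 knapsack instance.
node-J: power draw 12 ≤ 15, throughput 15.
node-K + node-C: power draw 6 + 5 = 11 ≤ 15, throughput 9 + 3 = 12.
Best is node-J with total throughput 15.

15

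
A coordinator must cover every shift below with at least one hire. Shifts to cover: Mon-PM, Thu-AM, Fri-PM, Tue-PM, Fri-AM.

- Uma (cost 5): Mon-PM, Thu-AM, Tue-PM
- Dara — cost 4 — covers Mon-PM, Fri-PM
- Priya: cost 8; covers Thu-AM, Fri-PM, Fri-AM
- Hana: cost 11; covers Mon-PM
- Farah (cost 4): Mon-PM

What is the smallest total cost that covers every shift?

13

The greedy cost-per-new-shift heuristic would pick Uma, Dara, and Priya for 17, but a cheaper cover exists.
Choose Uma and Priya: together they cover Mon-PM, Thu-AM, Fri-PM, Tue-PM, Fri-AM — every shift.
Total cost: 5 + 8 = 13.
No cover costs less than 13.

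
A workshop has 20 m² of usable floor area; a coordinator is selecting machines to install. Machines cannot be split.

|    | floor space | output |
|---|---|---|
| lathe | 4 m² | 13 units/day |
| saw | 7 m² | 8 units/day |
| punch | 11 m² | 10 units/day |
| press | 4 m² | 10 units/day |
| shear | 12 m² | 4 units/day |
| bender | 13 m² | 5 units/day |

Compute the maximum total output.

Allowing fractional choices, the relaxed optimum would be about 35.5, but machines are indivisible.
lathe + punch + press: floor space 4 + 11 + 4 = 19 ≤ 20, output 13 + 10 + 10 = 33.
lathe + press + shear: floor space 4 + 4 + 12 = 20 ≤ 20, output 13 + 10 + 4 = 27.
lathe + saw + press: floor space 4 + 7 + 4 = 15 ≤ 20, output 13 + 8 + 10 = 31.
Best is lathe, punch, and press with total output 33.

33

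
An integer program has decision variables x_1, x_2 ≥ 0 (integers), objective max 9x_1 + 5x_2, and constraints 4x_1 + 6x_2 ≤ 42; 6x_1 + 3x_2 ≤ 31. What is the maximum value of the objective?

47

The continuous relaxation peaks at (2.5, 5.33) with value 49.17; rounding to a feasible lattice point costs some objective.
(x_1,x_2)=(3,4): 4·3+6·4=36≤42, 6·3+3·4=30≤31, objective 47.
(x_1,x_2)=(2,5): 4·2+6·5=38≤42, 6·2+3·5=27≤31, objective 43.
The best lattice point is (3,4), giving 47.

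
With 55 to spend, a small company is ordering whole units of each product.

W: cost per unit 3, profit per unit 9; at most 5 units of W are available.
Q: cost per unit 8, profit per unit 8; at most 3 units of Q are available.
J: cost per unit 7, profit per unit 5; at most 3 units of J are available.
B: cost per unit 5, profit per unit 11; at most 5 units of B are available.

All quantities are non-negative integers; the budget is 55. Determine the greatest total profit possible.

113

5×W, 1×Q, 1×J, and 5×B: cost 55 ≤ 55, profit 5·9 + 1·8 + 1·5 + 5·11 = 113.
5×W, 2×J, and 5×B: cost 54 ≤ 55, profit 5·9 + 2·5 + 5·11 = 110.
Best is 113.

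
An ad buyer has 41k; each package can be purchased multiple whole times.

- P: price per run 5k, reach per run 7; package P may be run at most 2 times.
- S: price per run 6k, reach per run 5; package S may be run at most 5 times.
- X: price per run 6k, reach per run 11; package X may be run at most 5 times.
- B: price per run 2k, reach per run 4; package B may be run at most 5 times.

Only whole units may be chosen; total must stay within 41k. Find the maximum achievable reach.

75

Take 5×X and 5×B: price 40 ≤ 41, reach 5·11 + 5·4 = 75.
B has the best ratio (4/2) and is taken to its limit of 5; remaining capacity is filled optimally with the others.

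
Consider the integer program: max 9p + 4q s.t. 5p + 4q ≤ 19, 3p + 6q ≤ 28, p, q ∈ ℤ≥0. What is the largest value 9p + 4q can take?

31

(p,q)=(3,1) is feasible, giving 31.
(p,q)=(3,0) is feasible, giving 27.
(p,q)=(2,2) is feasible, giving 26.
The best lattice point is (3,1), giving 31.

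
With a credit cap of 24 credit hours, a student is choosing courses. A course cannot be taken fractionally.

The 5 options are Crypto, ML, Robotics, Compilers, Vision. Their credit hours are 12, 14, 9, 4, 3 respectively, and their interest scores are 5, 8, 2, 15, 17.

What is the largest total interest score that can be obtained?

40

Allowing fractional choices, the relaxed optimum would be about 41.2, but courses are indivisible.
ML + Compilers + Vision: credit hours 14 + 4 + 3 = 21 ≤ 24, interest score 8 + 15 + 17 = 40.
Robotics + Compilers + Vision: credit hours 9 + 4 + 3 = 16 ≤ 24, interest score 2 + 15 + 17 = 34.
Crypto + Compilers + Vision: credit hours 12 + 4 + 3 = 19 ≤ 24, interest score 5 + 15 + 17 = 37.
Best is ML, Compilers, and Vision with total interest score 40.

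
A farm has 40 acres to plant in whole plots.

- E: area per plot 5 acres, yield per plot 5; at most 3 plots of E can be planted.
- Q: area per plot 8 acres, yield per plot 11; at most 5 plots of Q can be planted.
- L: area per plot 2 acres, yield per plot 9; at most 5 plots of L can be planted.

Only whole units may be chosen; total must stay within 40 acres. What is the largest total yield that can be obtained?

83

Take 1×E, 3×Q, and 5×L: area 39 ≤ 40, yield 1·5 + 3·11 + 5·9 = 83.
L has the best ratio (9/2) and is taken to its limit of 5; remaining capacity is filled optimally with the others.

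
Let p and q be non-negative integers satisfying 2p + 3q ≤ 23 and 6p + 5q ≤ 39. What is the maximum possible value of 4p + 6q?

42

Relaxing integrality, the LP optimum is 46.00 at (p,q) = (0, 7.67), which is not an integer point.
(p,q)=(0,7): 2·0+3·7=21≤23, 6·0+5·7=35≤39, objective 42.
(p,q)=(1,6): 2·1+3·6=20≤23, 6·1+5·6=36≤39, objective 40.
No feasible integer point exceeds 42.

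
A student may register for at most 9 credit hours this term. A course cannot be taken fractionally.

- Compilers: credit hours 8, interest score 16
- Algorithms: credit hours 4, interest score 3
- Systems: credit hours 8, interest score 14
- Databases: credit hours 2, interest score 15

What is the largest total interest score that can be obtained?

Take Algorithms and Databases: credit hours 4 + 2 = 6 ≤ 9, interest score 3 + 15 = 18.
No other feasible combination does better.

18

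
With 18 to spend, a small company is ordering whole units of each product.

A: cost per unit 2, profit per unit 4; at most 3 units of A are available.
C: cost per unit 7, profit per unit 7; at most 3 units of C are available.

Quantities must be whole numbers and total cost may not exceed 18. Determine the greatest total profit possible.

A has the best ratio (4/2); taking only A gives at most 3×4 = 12 (stopped by the supply cap of 3).
Mixing does better — 2×A and 2×C: cost 18 ≤ 18, profit 2·4 + 2·7 = 22.

22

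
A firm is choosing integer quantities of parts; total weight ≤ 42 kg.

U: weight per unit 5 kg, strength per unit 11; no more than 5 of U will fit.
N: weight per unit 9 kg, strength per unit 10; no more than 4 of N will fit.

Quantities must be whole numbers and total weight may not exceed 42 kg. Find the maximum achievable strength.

65

U has the best ratio (11/5); taking only U gives at most 5×11 = 55 (stopped by the supply cap of 5).
Mixing does better — 5×U and 1×N: weight 34 ≤ 42, strength 5·11 + 1·10 = 65.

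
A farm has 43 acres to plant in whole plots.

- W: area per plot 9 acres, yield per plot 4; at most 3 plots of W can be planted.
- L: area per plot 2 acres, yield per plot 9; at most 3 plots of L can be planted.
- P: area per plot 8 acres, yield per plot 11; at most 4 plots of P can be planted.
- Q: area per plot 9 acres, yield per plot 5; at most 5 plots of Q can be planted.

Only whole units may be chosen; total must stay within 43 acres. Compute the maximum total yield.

71

Take 3×L and 4×P: area 38 ≤ 43, yield 3·9 + 4·11 = 71.
L has the best ratio (9/2) and is taken to its limit of 3; remaining capacity is filled optimally with the others.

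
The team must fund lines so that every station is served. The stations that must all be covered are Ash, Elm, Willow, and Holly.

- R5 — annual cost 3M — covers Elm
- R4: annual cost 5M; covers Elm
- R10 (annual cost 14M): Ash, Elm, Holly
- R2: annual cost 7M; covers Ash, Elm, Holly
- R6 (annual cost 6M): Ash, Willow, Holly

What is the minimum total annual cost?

9

This is an integer covering problem.
Choose R5 and R6: together they cover Ash, Elm, Willow, Holly — every station.
Total annual cost: 3 + 6 = 9.
No cover costs less than 9.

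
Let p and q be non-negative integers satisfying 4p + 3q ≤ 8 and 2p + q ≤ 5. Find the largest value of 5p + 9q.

Relaxing integrality, the LP optimum is 24.00 at (p,q) = (0, 2.67), which is not an integer point.
(p,q)=(0,2): 4·0+3·2=6≤8, 2·0+1·2=2≤5, objective 18.
(p,q)=(1,1): 4·1+3·1=7≤8, 2·1+1·1=3≤5, objective 14.
Maximum is 18 at (p,q)=(0,2).

18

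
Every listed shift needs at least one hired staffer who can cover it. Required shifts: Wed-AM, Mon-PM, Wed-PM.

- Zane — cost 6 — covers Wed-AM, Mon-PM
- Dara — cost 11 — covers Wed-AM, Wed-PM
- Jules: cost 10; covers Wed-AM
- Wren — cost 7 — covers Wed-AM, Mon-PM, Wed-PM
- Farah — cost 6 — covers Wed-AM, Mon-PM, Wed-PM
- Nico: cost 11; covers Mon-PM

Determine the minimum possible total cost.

Farah alone covers Wed-AM, Mon-PM, Wed-PM — every shift.
Total cost: 6.
No cover costs less than 6.

6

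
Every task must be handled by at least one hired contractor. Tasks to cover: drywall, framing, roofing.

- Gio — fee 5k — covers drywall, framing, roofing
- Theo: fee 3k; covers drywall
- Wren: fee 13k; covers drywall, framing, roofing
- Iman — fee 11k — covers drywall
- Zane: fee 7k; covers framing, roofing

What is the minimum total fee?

5

Gio alone covers drywall, framing, roofing — every task.
Total fee: 5.
No cover costs less than 5.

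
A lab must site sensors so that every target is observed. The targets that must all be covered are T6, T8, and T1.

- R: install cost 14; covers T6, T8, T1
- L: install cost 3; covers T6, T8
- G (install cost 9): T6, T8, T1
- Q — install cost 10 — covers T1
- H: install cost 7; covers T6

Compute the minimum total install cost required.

This is a weighted set-cover instance.
The greedy cost-per-new-target heuristic would pick L and G for 12, but a cheaper cover exists.
G alone covers T6, T8, T1 — every target.
Total install cost: 9.
No cover costs less than 9.

9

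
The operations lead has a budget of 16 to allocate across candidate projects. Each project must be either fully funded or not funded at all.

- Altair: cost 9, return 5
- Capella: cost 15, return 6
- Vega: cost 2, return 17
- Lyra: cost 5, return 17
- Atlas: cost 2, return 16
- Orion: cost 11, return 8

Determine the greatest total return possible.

Allowing fractional choices, the relaxed optimum would be about 55.1, but projects are indivisible.
Vega + Lyra + Atlas: cost 2 + 5 + 2 = 9 ≤ 16, return 17 + 17 + 16 = 50.
Vega + Atlas + Orion: cost 2 + 2 + 11 = 15 ≤ 16, return 17 + 16 + 8 = 41.
Altair + Vega + Lyra: cost 9 + 2 + 5 = 16 ≤ 16, return 5 + 17 + 17 = 39.
Best is Vega, Lyra, and Atlas with total return 50.

50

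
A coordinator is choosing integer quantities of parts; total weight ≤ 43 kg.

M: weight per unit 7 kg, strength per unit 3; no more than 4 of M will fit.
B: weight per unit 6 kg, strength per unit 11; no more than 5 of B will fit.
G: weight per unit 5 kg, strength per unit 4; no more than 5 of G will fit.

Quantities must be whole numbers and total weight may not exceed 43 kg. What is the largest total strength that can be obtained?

63

1×M, 5×B, and 1×G: weight 42 ≤ 43, strength 1·3 + 5·11 + 1·4 = 62.
5×B and 2×G: weight 40 ≤ 43, strength 5·11 + 2·4 = 63.
Best is 63.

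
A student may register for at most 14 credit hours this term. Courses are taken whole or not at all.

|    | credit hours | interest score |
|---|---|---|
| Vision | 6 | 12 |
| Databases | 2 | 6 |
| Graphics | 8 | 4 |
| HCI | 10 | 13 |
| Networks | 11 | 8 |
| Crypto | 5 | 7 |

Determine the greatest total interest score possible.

This is an integer program with binary decision variables.
Allowing fractional choices, the relaxed optimum would be about 26.3, but courses are indivisible.
Vision + Crypto: credit hours 6 + 5 = 11 ≤ 14, interest score 12 + 7 = 19.
Vision + Databases + Crypto: credit hours 6 + 2 + 5 = 13 ≤ 14, interest score 12 + 6 + 7 = 25.
Databases + HCI: credit hours 2 + 10 = 12 ≤ 14, interest score 6 + 13 = 19.
Best is Vision, Databases, and Crypto with total interest score 25.

25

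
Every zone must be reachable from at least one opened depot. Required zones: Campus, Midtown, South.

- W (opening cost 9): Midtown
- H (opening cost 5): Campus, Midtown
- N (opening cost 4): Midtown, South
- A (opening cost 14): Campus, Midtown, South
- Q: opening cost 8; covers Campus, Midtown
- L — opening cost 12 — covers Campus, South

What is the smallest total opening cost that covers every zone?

9

Choose H and N: together they cover Campus, Midtown, South — every zone.
Total opening cost: 5 + 4 = 9.
No cover costs less than 9.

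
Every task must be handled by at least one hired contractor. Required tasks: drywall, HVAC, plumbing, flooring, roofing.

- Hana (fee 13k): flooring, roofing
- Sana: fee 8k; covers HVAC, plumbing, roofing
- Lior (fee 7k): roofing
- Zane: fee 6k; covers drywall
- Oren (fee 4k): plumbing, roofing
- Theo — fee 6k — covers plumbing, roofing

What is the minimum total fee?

27

This is a weighted set-cover instance.
Choose Hana, Sana, and Zane: together they cover drywall, HVAC, plumbing, flooring, roofing — every task.
Total fee: 13 + 8 + 6 = 27.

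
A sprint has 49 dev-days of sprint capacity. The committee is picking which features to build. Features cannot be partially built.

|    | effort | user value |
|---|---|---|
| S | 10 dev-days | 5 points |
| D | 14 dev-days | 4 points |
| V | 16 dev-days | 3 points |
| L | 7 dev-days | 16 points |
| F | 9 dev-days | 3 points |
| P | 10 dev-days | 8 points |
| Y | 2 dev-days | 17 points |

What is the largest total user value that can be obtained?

Treat it as a binary knapsack problem.
Take S, D, L, P, and Y: effort 10 + 14 + 7 + 10 + 2 = 43 ≤ 49, user value 5 + 4 + 16 + 8 + 17 = 50.
No other feasible combination does better.

50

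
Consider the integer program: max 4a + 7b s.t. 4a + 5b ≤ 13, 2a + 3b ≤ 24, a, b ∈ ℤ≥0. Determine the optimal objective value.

15

(a,b)=(2,1): 4·2+5·1=13≤13, 2·2+3·1=7≤24, objective 15.
(a,b)=(0,2): 4·0+5·2=10≤13, 2·0+3·2=6≤24, objective 14.
No feasible integer point exceeds 15.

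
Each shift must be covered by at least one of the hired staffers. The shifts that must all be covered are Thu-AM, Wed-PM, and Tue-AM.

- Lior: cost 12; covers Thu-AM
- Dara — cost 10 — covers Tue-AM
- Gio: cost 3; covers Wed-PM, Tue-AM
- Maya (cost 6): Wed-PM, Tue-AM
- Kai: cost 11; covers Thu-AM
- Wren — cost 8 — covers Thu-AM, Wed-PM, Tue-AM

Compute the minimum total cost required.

This is a weighted set-cover instance.
The greedy cost-per-new-shift heuristic would pick Gio and Wren for 11, but a cheaper cover exists.
Wren alone covers Thu-AM, Wed-PM, Tue-AM — every shift.
Total cost: 8.
No cover costs less than 8.

8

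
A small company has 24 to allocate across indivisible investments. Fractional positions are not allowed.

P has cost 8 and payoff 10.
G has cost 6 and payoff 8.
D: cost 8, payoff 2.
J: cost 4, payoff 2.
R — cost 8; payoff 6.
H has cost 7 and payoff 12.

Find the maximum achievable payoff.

Allowing fractional choices, the relaxed optimum would be about 32.2, but investments are indivisible.
P + R + H: cost 8 + 8 + 7 = 23 ≤ 24, payoff 10 + 6 + 12 = 28.
P + G + H: cost 8 + 6 + 7 = 21 ≤ 24, payoff 10 + 8 + 12 = 30.
G + R + H: cost 6 + 8 + 7 = 21 ≤ 24, payoff 8 + 6 + 12 = 26.
Best is P, G, and H with total payoff 30.

30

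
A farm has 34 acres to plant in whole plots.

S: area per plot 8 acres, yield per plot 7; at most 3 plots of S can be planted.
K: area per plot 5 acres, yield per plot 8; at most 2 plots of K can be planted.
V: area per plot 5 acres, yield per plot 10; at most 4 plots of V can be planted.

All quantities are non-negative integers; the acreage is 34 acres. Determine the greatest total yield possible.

1×S, 1×K, and 4×V: area 33 ≤ 34, yield 1·7 + 1·8 + 4·10 = 55.
2×K and 4×V: area 30 ≤ 34, yield 2·8 + 4·10 = 56.
Best is 56.

56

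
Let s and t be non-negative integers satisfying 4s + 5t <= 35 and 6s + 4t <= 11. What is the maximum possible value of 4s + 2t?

(s,t)=(1,1): 4·1+5·1=9≤35, 6·1+4·1=10≤11, objective 6.
(s,t)=(0,2): 4·0+5·2=10≤35, 6·0+4·2=8≤11, objective 4.
(s,t)=(1,0): 4·1+5·0=4≤35, 6·1+4·0=6≤11, objective 4.
(s,t)=(0,1): 4·0+5·1=5≤35, 6·0+4·1=4≤11, objective 2.
Maximum is 6 at (s,t)=(1,1).

6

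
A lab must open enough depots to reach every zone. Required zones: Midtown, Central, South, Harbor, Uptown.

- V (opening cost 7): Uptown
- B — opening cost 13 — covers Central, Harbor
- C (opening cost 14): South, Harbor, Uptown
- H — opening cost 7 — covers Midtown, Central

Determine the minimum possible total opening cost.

21

Choose C and H: together they cover Midtown, Central, South, Harbor, Uptown — every zone.
Total opening cost: 14 + 7 = 21.
No cover costs less than 21.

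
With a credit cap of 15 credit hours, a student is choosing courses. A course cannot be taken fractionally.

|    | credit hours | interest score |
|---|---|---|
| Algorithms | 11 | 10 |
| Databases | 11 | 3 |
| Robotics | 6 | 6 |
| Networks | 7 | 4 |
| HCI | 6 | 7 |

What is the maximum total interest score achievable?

Robotics + HCI: credit hours 6 + 6 = 12 ≤ 15, interest score 6 + 7 = 13.
Algorithms: credit hours 11 ≤ 15, interest score 10.
Networks + HCI: credit hours 7 + 6 = 13 ≤ 15, interest score 4 + 7 = 11.
Best is Robotics and HCI with total interest score 13.

13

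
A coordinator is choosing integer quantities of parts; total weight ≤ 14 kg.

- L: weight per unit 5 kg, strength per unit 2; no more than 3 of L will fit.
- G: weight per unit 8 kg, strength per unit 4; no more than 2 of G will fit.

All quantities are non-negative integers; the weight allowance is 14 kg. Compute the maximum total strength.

Take 1×L and 1×G: weight 13 ≤ 14, strength 1·2 + 1·4 = 6.
No other integer combination yields more.

6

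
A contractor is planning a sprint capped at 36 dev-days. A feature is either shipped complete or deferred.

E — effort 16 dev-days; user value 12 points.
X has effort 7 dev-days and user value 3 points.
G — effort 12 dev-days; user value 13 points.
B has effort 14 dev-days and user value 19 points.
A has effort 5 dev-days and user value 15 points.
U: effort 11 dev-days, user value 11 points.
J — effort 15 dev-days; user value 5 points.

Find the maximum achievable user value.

47

Allowing fractional choices, the relaxed optimum would be about 52.0, but features are indivisible.
B + A + U: effort 14 + 5 + 11 = 30 ≤ 36, user value 19 + 15 + 11 = 45.
E + B + A: effort 16 + 14 + 5 = 35 ≤ 36, user value 12 + 19 + 15 = 46.
G + B + A: effort 12 + 14 + 5 = 31 ≤ 36, user value 13 + 19 + 15 = 47.
Best is G, B, and A with total user value 47.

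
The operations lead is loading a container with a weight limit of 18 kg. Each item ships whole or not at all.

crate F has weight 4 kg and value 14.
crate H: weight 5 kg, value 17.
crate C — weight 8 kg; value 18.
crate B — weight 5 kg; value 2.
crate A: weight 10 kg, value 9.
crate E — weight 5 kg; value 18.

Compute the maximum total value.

crate F + crate H + crate E: weight 4 + 5 + 5 = 14 ≤ 18, value 14 + 17 + 18 = 49.
crate F + crate C + crate E: weight 4 + 8 + 5 = 17 ≤ 18, value 14 + 18 + 18 = 50.
crate H + crate C + crate E: weight 5 + 8 + 5 = 18 ≤ 18, value 17 + 18 + 18 = 53.
Best is crate H, crate C, and crate E with total value 53.

53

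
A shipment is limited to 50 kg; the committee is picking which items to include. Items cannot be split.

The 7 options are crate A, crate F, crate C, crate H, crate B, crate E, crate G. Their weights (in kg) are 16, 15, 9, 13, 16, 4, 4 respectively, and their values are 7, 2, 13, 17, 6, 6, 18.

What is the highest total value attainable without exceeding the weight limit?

61

crate A + crate C + crate H + crate E + crate G: weight 16 + 9 + 13 + 4 + 4 = 46 ≤ 50, value 7 + 13 + 17 + 6 + 18 = 61.
crate C + crate H + crate B + crate E + crate G: weight 9 + 13 + 16 + 4 + 4 = 46 ≤ 50, value 13 + 17 + 6 + 6 + 18 = 60.
crate F + crate C + crate H + crate E + crate G: weight 15 + 9 + 13 + 4 + 4 = 45 ≤ 50, value 2 + 13 + 17 + 6 + 18 = 56.
Best is crate A, crate C, crate H, crate E, and crate G with total value 61.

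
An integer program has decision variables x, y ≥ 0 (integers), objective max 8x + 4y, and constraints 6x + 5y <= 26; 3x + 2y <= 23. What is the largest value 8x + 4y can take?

32

The continuous relaxation peaks at (4.33, 0) with value 34.67; rounding to a feasible lattice point costs some objective.
(x,y)=(4,0): 6·4+5·0=24≤26, 3·4+2·0=12≤23, objective 32.
(x,y)=(3,1): 6·3+5·1=23≤26, 3·3+2·1=11≤23, objective 28.
(x,y)=(3,0): 6·3+5·0=18≤26, 3·3+2·0=9≤23, objective 24.
Maximum is 32 at (x,y)=(4,0).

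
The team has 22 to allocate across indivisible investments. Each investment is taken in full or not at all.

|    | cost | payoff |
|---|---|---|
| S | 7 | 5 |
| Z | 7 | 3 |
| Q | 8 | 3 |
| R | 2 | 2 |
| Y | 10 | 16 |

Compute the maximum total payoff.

Allowing fractional choices, the relaxed optimum would be about 24.3, but investments are indivisible.
S + R + Y: cost 7 + 2 + 10 = 19 ≤ 22, payoff 5 + 2 + 16 = 23.
S + Y: cost 7 + 10 = 17 ≤ 22, payoff 5 + 16 = 21.
Z + R + Y: cost 7 + 2 + 10 = 19 ≤ 22, payoff 3 + 2 + 16 = 21.
Best is S, R, and Y with total payoff 23.

23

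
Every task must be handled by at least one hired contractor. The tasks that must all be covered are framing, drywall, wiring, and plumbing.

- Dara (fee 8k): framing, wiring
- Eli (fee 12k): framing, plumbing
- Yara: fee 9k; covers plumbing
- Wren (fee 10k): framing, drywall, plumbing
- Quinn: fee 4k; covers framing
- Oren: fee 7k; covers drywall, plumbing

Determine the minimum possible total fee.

15

This is a weighted set-cover instance.
Choose Dara and Oren: together they cover framing, drywall, wiring, plumbing — every task.
Total fee: 8 + 7 = 15.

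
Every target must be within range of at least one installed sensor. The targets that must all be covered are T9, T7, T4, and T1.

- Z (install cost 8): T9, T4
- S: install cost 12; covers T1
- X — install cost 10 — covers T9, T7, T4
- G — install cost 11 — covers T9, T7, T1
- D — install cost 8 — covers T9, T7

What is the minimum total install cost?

Choose Z and G: together they cover T9, T7, T4, T1 — every target.
Total install cost: 8 + 11 = 19.

19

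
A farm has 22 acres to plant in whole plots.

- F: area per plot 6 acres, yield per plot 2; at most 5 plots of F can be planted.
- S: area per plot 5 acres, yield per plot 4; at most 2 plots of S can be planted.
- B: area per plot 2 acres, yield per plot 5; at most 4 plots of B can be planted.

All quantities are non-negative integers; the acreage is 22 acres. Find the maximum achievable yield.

28

This is a bounded integer knapsack.
Take 2×S and 4×B: area 18 ≤ 22, yield 2·4 + 4·5 = 28.
B has the best ratio (5/2) and is taken to its limit of 4; remaining capacity is filled optimally with the others.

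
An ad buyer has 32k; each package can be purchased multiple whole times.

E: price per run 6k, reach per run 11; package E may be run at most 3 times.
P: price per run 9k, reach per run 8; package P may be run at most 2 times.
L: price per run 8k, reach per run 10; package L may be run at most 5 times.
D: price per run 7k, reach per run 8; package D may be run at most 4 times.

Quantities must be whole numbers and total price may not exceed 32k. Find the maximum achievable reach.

This is a bounded integer knapsack.
E has the best ratio (11/6); taking only E gives at most 3×11 = 33 (stopped by the supply cap of 3).
Mixing does better — 3×E and 2×D: price 32 ≤ 32, reach 3·11 + 2·8 = 49.

49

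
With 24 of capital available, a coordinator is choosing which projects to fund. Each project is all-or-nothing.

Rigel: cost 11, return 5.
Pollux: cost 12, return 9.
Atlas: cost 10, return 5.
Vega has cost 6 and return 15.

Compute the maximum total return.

Allowing fractional choices, the relaxed optimum would be about 27.0, but projects are indivisible.
Atlas + Vega: cost 10 + 6 = 16 ≤ 24, return 5 + 15 = 20.
Rigel + Vega: cost 11 + 6 = 17 ≤ 24, return 5 + 15 = 20.
Pollux + Vega: cost 12 + 6 = 18 ≤ 24, return 9 + 15 = 24.
Best is Pollux and Vega with total return 24.

24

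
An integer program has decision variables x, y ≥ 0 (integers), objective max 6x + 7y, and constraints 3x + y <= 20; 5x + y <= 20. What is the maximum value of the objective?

(x,y)=(0,20) is feasible, giving 140.
(x,y)=(0,19) is feasible, giving 133.
The best lattice point is (0,20), giving 140.

140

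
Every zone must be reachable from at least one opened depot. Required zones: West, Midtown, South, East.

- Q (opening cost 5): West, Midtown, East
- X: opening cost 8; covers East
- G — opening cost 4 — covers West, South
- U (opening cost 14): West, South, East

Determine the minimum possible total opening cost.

Choose Q and G: together they cover West, Midtown, South, East — every zone.
Total opening cost: 5 + 4 = 9.
No cover costs less than 9.

9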